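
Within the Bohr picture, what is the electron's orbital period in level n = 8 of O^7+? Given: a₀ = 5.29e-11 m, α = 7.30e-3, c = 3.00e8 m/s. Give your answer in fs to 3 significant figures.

r = n²a₀/Z = 8²·5.29e-11/8 = 4.23e-10 m
v = Zαc/n = 8·0.00730·3.00e8/8 = 2.19e6 m/s
T = 2πr/v = 1.21e-15 s = 1.21 fs

1.21 fs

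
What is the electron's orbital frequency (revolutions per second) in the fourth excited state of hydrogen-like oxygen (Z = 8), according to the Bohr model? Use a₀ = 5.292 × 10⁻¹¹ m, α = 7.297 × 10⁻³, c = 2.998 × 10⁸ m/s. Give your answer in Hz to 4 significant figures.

3.369 × 10¹⁵ Hz

r = n²a₀/Z = 1.654 × 10⁻¹⁰ m, v = Zαc/n = 3.500 × 10⁶ m/s
f = v/(2πr) = 3.369 × 10¹⁵ Hz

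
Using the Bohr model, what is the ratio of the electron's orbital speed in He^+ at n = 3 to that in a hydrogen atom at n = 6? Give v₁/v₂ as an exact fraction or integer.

v ∝ Z^1 · n^-1
v₁/v₂ = (2/1)^1 · (3/6)^-1 = 4

4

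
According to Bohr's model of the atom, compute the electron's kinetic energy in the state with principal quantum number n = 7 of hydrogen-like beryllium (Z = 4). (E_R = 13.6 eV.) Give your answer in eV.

4.44 eV

For a Coulomb orbit the virial theorem gives K = −E_n.
E_n = −E_R·Z²/n², so K = E_R·Z²/n² = 13.6 × 4²/7² = 4.44 eV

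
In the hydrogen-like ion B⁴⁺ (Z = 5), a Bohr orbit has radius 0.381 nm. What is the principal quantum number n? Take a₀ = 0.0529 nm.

r_n = n²a₀/Z ⇒ n² = rZ/a₀ = 0.381 × 5 / 0.0529 ≈ 36.01
n = 6

6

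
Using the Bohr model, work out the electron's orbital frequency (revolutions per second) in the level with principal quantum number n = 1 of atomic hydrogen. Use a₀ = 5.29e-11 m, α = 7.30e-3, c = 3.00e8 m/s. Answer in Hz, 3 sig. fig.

r = n²a₀/Z = 5.29e-11 m, v = Zαc/n = 2.19e6 m/s
f = v/(2πr) = 6.59e15 Hz

6.59e15 Hz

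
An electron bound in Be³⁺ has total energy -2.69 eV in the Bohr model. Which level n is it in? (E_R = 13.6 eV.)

9

E_n = −E_R Z²/n² ⇒ n² = E_R Z²/(−E_n) = 13.6 × 4² / 2.69 ≈ 80.89
n = 9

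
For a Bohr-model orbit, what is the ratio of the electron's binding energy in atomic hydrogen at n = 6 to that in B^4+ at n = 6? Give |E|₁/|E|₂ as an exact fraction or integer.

1/25

|E| ∝ Z^2 · n^-2
|E|₁/|E|₂ = (1/5)^2 · (6/6)^-2 = 1/25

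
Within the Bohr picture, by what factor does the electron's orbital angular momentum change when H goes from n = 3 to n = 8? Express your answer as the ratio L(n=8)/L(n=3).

8/3

L = nℏ depends only on n, so L ∝ n.
L(n=8)/L(n=3) = (8/3)^1 = 8/3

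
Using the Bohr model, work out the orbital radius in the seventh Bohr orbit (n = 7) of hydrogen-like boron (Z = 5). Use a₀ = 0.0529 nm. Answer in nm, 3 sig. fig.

r_n = n²a₀/Z = 7² × 0.0529 / 5
    = 49 × 0.0529 / 5 = 0.518 nm

0.518 nm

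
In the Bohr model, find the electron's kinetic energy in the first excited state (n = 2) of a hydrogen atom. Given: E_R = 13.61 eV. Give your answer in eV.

For a Coulomb orbit the virial theorem gives K = −E_n.
E_n = −E_R·Z²/n², so K = E_R·Z²/n² = 13.61 × 1²/2² = 3.402 eV

3.402 eV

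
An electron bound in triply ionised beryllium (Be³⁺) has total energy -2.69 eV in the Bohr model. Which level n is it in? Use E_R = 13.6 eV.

9

E_n = −E_R Z²/n² ⇒ n² = E_R Z²/(−E_n) = 13.6 × 4² / 2.69 ≈ 80.89
n = 9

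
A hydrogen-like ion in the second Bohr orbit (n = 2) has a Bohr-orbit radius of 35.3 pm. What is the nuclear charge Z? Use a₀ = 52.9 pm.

r_n = n²a₀/Z ⇒ Z = n²a₀/r = 2² × 52.9 / 35.3 ≈ 5.99
Z = 6

6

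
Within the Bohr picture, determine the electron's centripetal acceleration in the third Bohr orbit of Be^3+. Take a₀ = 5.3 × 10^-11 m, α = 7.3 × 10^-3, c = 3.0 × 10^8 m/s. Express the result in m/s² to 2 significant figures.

7.2 × 10^22 m/s²

r = n²a₀/Z = 1.2 × 10^-10 m, v = Zαc/n = 2.9 × 10^6 m/s
a = v²/r = (2.9 × 10^6)² / 1.2 × 10^-10 = 7.2 × 10^22 m/s²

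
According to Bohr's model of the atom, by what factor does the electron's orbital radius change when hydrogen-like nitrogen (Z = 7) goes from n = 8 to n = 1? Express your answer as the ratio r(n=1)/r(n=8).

1/64

r ∝ Z^-1 · n^2; with Z fixed, r ∝ n^2.
r(n=1)/r(n=8) = (1/8)^2 = 1/64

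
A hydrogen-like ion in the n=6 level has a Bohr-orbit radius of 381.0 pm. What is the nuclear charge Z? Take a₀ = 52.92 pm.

5

r_n = n²a₀/Z ⇒ Z = n²a₀/r = 6² × 52.92 / 381.0 ≈ 5.00
Z = 5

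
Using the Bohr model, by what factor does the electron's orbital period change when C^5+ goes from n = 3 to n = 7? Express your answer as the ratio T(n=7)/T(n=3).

343/27

T ∝ Z^-2 · n^3; with Z fixed, T ∝ n^3.
T(n=7)/T(n=3) = (7/3)^3 = 343/27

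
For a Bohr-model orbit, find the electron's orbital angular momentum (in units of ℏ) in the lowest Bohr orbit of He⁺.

L_n = nℏ, so L/ℏ = n = 1.

1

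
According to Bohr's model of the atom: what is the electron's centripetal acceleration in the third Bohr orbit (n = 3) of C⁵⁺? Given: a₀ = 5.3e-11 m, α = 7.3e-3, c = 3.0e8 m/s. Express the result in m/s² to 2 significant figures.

r = n²a₀/Z = 8.0e-11 m, v = Zαc/n = 4.4e6 m/s
a = v²/r = (4.4e6)² / 8.0e-11 = 2.4e23 m/s²

2.4e23 m/s²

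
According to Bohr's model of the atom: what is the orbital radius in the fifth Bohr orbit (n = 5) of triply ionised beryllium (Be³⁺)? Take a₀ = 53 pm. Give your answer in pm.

r_n = n²a₀/Z = 5² × 53 / 4
    = 25 × 53 / 4 = 330 pm

330 pm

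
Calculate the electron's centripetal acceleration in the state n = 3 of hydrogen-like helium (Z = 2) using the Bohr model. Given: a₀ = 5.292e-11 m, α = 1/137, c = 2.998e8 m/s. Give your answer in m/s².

8.937e21 m/s²

r = n²a₀/Z = 2.381e-10 m, v = Zαc/n = 1.459e6 m/s
a = v²/r = (1.459e6)² / 2.381e-10 = 8.937e21 m/s²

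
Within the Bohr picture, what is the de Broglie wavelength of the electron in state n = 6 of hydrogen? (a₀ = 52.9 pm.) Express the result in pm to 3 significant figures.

The Bohr quantisation condition is nλ = 2πr_n.
r_n = n²a₀/Z = 1900 pm
λ = 2πr_n/n = 2π·1900/6 = 1990 pm

1990 pm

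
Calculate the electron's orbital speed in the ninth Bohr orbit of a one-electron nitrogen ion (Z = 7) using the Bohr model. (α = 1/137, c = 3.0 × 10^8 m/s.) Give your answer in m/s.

1.7 × 10^6 m/s

v_n = Zαc/n = 7 × 0.0073 × 3.0 × 10^8 / 9
    = 1.7 × 10^6 m/s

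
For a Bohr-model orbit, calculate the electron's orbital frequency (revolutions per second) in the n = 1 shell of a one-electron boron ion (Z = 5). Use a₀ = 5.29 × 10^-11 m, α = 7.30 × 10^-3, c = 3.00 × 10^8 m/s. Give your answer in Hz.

r = n²a₀/Z = 1.06 × 10^-11 m, v = Zαc/n = 1.09 × 10^7 m/s
f = v/(2πr) = 1.65 × 10^17 Hz

1.65 × 10^17 Hz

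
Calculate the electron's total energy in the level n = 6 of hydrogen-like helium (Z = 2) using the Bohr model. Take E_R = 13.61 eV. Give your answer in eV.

-1.512 eV

E_n = −E_R·Z²/n² = −13.61 × 2²/6² = -1.512 eV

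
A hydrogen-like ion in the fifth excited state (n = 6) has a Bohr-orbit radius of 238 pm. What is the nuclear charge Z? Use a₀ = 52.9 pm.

8

r_n = n²a₀/Z ⇒ Z = n²a₀/r = 6² × 52.9 / 238 ≈ 8.00
Z = 8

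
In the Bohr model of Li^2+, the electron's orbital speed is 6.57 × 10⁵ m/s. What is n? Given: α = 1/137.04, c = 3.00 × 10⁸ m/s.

10

v_n = Zαc/n ⇒ n = Zαc/v = 3 × 0.00730 × 3.00 × 10⁸ / 6.57 × 10⁵ ≈ 10.00
n = 10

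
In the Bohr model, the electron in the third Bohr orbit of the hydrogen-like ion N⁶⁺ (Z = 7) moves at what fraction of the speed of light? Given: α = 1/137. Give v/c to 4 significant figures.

0.01703

v_n = Zαc/n, so v/c = Zα/n = 7 × 0.007299 / 3 = 0.01703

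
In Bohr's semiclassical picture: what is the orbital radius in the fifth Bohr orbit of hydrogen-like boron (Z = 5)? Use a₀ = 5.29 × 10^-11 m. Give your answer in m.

2.64 × 10^-10 m

r_n = n²a₀/Z = 5² × 5.29 × 10^-11 / 5
    = 25 × 5.29 × 10^-11 / 5 = 2.64 × 10^-10 m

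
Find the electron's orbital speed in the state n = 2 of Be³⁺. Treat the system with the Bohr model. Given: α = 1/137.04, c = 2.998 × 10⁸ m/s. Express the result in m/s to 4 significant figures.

4.375 × 10⁶ m/s

v_n = Zαc/n = 4 × 0.007297 × 2.998 × 10⁸ / 2
    = 4.375 × 10⁶ m/s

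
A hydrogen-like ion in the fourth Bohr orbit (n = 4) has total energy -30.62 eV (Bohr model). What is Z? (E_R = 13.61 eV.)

E_n = −E_R Z²/n² ⇒ Z² = −E_n n²/E_R = 30.62 × 4² / 13.61 ≈ 36.00
Z = 6

6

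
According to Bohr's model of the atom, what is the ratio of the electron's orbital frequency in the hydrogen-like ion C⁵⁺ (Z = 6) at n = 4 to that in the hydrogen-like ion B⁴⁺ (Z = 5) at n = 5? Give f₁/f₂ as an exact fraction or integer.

45/16

f ∝ Z^2 · n^-3
f₁/f₂ = (6/5)^2 · (4/5)^-3 = 45/16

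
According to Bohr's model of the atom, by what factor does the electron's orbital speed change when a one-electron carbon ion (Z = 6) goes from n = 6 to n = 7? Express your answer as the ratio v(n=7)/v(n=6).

v ∝ Z^1 · n^-1; with Z fixed, v ∝ n^-1.
v(n=7)/v(n=6) = (7/6)^-1 = 6/7

6/7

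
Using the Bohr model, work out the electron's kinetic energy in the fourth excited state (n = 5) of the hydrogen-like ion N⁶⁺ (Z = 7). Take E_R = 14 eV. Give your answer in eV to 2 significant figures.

For a Coulomb orbit the virial theorem gives K = −E_n.
E_n = −E_R·Z²/n², so K = E_R·Z²/n² = 14 × 7²/5² = 27 eV

27 eV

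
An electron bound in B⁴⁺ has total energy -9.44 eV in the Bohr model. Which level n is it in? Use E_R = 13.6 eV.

6

E_n = −E_R Z²/n² ⇒ n² = E_R Z²/(−E_n) = 13.6 × 5² / 9.44 ≈ 36.02
n = 6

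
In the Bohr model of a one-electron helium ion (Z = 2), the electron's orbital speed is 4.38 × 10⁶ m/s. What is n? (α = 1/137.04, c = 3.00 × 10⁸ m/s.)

v_n = Zαc/n ⇒ n = Zαc/v = 2 × 0.00730 × 3.00 × 10⁸ / 4.38 × 10⁶ ≈ 1.00
n = 1

1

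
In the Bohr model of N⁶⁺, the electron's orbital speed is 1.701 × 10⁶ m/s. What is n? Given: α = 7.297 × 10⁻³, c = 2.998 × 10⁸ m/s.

9

v_n = Zαc/n ⇒ n = Zαc/v = 7 × 0.007297 × 2.998 × 10⁸ / 1.701 × 10⁶ ≈ 9.00
n = 9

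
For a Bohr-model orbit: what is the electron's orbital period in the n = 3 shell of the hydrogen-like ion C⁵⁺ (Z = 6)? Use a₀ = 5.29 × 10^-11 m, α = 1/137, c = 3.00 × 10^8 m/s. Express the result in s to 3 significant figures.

1.14 × 10^-16 s

r = n²a₀/Z = 3²·5.29 × 10^-11/6 = 7.94 × 10^-11 m
v = Zαc/n = 6·0.00730·3.00 × 10^8/3 = 4.38 × 10^6 m/s
T = 2πr/v = 1.14 × 10^-16 s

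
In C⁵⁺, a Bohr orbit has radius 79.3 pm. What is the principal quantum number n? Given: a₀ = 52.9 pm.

r_n = n²a₀/Z ⇒ n² = rZ/a₀ = 79.3 × 6 / 52.9 ≈ 8.99
n = 3

3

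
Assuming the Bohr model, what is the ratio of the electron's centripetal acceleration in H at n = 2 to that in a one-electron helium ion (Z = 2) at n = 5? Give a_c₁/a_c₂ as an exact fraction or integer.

625/128

a_c ∝ Z^3 · n^-4
a_c₁/a_c₂ = (1/2)^3 · (2/5)^-4 = 625/128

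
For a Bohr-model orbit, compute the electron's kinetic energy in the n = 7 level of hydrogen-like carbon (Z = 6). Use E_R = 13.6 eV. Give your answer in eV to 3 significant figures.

For a Coulomb orbit the virial theorem gives K = −E_n.
E_n = −E_R·Z²/n², so K = E_R·Z²/n² = 13.6 × 6²/7² = 9.99 eV

9.99 eV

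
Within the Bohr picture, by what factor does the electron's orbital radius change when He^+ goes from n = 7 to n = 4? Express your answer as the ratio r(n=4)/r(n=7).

16/49

r ∝ Z^-1 · n^2; with Z fixed, r ∝ n^2.
r(n=4)/r(n=7) = (4/7)^2 = 16/49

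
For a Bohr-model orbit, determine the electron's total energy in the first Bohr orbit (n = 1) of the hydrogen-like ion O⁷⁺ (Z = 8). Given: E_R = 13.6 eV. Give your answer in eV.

-870 eV

E_n = −E_R·Z²/n² = −13.6 × 8²/1² = -870 eV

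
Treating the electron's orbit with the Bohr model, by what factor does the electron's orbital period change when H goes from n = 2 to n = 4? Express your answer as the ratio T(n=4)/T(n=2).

T ∝ Z^-2 · n^3; with Z fixed, T ∝ n^3.
T(n=4)/T(n=2) = (4/2)^3 = 8

8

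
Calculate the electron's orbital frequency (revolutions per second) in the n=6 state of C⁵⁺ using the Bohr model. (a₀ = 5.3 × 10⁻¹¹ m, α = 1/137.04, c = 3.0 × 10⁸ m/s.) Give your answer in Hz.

r = n²a₀/Z = 3.2 × 10⁻¹⁰ m, v = Zαc/n = 2.2 × 10⁶ m/s
f = v/(2πr) = 1.1 × 10¹⁵ Hz

1.1 × 10¹⁵ Hz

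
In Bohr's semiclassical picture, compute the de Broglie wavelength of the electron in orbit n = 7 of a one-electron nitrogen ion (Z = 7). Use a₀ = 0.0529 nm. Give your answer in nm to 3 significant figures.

0.332 nm

The Bohr quantisation condition is nλ = 2πr_n.
r_n = n²a₀/Z = 0.370 nm
λ = 2πr_n/n = 2π·0.370/7 = 0.332 nm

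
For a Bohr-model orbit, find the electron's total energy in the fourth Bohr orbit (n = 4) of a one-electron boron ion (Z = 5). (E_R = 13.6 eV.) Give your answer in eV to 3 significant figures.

-21.2 eV

E_n = −E_R·Z²/n² = −13.6 × 5²/4² = -21.2 eV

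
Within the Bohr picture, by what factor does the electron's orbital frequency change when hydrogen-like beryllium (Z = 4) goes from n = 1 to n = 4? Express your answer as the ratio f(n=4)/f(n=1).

1/64

f ∝ Z^2 · n^-3; with Z fixed, f ∝ n^-3.
f(n=4)/f(n=1) = (4/1)^-3 = 1/64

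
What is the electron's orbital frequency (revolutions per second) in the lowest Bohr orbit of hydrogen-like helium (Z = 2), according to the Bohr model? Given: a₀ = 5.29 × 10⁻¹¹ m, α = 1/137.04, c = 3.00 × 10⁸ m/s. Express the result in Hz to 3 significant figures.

r = n²a₀/Z = 2.65 × 10⁻¹¹ m, v = Zαc/n = 4.38 × 10⁶ m/s
f = v/(2πr) = 2.63 × 10¹⁶ Hz

2.63 × 10¹⁶ Hz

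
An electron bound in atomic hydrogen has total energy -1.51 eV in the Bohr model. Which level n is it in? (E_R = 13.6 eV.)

E_n = −E_R Z²/n² ⇒ n² = E_R Z²/(−E_n) = 13.6 × 1² / 1.51 ≈ 9.01
n = 3

3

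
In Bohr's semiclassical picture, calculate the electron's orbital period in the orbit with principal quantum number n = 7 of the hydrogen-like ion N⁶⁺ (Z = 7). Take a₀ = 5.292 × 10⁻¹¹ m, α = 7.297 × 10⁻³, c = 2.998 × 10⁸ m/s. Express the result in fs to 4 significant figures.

r = n²a₀/Z = 7²·5.292 × 10⁻¹¹/7 = 3.704 × 10⁻¹⁰ m
v = Zαc/n = 7·0.007297·2.998 × 10⁸/7 = 2.188 × 10⁶ m/s
T = 2πr/v = 1.064 × 10⁻¹⁵ s = 1.064 fs

1.064 fs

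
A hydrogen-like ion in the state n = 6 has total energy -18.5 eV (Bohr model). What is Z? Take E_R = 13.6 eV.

E_n = −E_R Z²/n² ⇒ Z² = −E_n n²/E_R = 18.5 × 6² / 13.6 ≈ 48.97
Z = 7

7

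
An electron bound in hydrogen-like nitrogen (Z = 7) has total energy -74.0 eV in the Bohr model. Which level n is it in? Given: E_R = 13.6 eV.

E_n = −E_R Z²/n² ⇒ n² = E_R Z²/(−E_n) = 13.6 × 7² / 74.0 ≈ 9.01
n = 3

3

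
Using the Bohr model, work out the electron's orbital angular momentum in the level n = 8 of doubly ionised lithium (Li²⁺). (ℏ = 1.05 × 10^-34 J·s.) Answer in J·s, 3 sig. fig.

8.40 × 10^-34 J·s

L_n = nℏ = 8 × 1.05 × 10^-34 = 8.40 × 10^-34 J·s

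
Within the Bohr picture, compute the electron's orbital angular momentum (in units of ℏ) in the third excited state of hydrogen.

4

L_n = nℏ, so L/ℏ = n = 4.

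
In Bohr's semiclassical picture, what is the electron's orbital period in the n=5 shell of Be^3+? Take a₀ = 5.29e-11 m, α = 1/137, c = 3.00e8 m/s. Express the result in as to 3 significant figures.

r = n²a₀/Z = 5²·5.29e-11/4 = 3.31e-10 m
v = Zαc/n = 4·0.00730·3.00e8/5 = 1.75e6 m/s
T = 2πr/v = 1.19e-15 s = 1190 as

1190 as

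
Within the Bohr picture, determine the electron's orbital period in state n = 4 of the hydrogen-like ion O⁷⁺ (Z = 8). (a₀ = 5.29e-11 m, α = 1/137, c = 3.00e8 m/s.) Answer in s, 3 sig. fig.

1.52e-16 s

r = n²a₀/Z = 4²·5.29e-11/8 = 1.06e-10 m
v = Zαc/n = 8·0.00730·3.00e8/4 = 4.38e6 m/s
T = 2πr/v = 1.52e-16 s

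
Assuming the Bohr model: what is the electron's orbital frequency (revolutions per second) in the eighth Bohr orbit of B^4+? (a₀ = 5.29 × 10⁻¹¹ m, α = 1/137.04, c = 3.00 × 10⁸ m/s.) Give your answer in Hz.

3.22 × 10¹⁴ Hz

r = n²a₀/Z = 6.77 × 10⁻¹⁰ m, v = Zαc/n = 1.37 × 10⁶ m/s
f = v/(2πr) = 3.22 × 10¹⁴ Hz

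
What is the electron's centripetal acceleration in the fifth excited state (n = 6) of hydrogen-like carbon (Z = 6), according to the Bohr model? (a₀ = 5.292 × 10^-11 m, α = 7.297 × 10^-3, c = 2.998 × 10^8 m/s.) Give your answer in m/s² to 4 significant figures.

1.507 × 10^22 m/s²

r = n²a₀/Z = 3.175 × 10^-10 m, v = Zαc/n = 2.188 × 10^6 m/s
a = v²/r = (2.188 × 10^6)² / 3.175 × 10^-10 = 1.507 × 10^22 m/s²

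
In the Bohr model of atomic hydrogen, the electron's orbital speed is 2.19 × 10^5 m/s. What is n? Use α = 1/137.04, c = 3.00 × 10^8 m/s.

v_n = Zαc/n ⇒ n = Zαc/v = 1 × 0.00730 × 3.00 × 10^8 / 2.19 × 10^5 ≈ 10.00
n = 10

10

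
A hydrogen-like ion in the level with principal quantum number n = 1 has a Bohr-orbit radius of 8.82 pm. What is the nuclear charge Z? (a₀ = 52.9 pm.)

r_n = n²a₀/Z ⇒ Z = n²a₀/r = 1² × 52.9 / 8.82 ≈ 6.00
Z = 6

6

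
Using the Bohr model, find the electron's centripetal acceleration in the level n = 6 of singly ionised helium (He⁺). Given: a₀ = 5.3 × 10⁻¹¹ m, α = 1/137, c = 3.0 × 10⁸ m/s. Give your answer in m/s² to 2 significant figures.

r = n²a₀/Z = 9.5 × 10⁻¹⁰ m, v = Zαc/n = 7.3 × 10⁵ m/s
a = v²/r = (7.3 × 10⁵)² / 9.5 × 10⁻¹⁰ = 5.6 × 10²⁰ m/s²

5.6 × 10²⁰ m/s²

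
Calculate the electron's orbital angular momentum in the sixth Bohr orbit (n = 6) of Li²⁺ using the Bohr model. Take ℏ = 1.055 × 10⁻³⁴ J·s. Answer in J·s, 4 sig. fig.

6.330 × 10⁻³⁴ J·s

L_n = nℏ = 6 × 1.055 × 10⁻³⁴ = 6.330 × 10⁻³⁴ J·s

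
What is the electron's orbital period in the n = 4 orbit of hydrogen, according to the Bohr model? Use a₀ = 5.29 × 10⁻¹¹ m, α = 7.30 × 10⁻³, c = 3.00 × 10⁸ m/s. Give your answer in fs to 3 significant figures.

r = n²a₀/Z = 4²·5.29 × 10⁻¹¹/1 = 8.46 × 10⁻¹⁰ m
v = Zαc/n = 1·0.00730·3.00 × 10⁸/4 = 5.47 × 10⁵ m/s
T = 2πr/v = 9.71 × 10⁻¹⁵ s = 9.71 fs

9.71 fs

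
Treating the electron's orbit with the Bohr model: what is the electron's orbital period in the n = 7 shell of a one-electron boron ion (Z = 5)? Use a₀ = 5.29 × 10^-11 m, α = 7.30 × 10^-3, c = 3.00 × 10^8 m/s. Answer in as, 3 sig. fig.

2080 as

r = n²a₀/Z = 7²·5.29 × 10^-11/5 = 5.18 × 10^-10 m
v = Zαc/n = 5·0.00730·3.00 × 10^8/7 = 1.56 × 10^6 m/s
T = 2πr/v = 2.08 × 10^-15 s = 2080 as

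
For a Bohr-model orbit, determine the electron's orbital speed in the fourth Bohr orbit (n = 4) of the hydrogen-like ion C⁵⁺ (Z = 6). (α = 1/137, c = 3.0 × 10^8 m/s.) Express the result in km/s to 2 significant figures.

v_n = Zαc/n = 6 × 0.0073 × 3.0 × 10^8 / 4
    = 3300 km/s

3300 km/s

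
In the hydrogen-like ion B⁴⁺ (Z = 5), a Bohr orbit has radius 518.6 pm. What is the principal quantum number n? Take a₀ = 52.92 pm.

r_n = n²a₀/Z ⇒ n² = rZ/a₀ = 518.6 × 5 / 52.92 ≈ 49.00
n = 7

7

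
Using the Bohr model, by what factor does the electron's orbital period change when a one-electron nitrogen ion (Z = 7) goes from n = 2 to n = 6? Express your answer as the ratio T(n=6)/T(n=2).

27

T ∝ Z^-2 · n^3; with Z fixed, T ∝ n^3.
T(n=6)/T(n=2) = (6/2)^3 = 27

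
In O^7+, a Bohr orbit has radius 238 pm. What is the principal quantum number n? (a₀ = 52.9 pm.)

6

r_n = n²a₀/Z ⇒ n² = rZ/a₀ = 238 × 8 / 52.9 ≈ 35.99
n = 6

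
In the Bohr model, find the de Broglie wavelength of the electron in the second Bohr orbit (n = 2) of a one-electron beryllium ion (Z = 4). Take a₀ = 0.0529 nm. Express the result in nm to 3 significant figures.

0.166 nm

The Bohr quantisation condition is nλ = 2πr_n.
r_n = n²a₀/Z = 0.0529 nm
λ = 2πr_n/n = 2π·0.0529/2 = 0.166 nm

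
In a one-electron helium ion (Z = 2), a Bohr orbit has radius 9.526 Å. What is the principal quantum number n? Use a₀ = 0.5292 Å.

r_n = n²a₀/Z ⇒ n² = rZ/a₀ = 9.526 × 2 / 0.5292 ≈ 36.00
n = 6

6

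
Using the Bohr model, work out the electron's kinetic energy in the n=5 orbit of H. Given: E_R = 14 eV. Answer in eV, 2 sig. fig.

For a Coulomb orbit the virial theorem gives K = −E_n.
E_n = −E_R·Z²/n², so K = E_R·Z²/n² = 14 × 1²/5² = 0.56 eV

0.56 eV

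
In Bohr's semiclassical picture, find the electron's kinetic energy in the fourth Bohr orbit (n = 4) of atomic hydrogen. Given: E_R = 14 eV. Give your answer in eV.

For a Coulomb orbit the virial theorem gives K = −E_n.
E_n = −E_R·Z²/n², so K = E_R·Z²/n² = 14 × 1²/4² = 0.88 eV

0.88 eV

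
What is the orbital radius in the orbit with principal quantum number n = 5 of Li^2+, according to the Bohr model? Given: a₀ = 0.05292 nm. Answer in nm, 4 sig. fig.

r_n = n²a₀/Z = 5² × 0.05292 / 3
    = 25 × 0.05292 / 3 = 0.4410 nm

0.4410 nm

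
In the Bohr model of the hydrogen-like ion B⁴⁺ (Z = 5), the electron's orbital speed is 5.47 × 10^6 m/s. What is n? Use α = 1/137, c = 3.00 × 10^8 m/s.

v_n = Zαc/n ⇒ n = Zαc/v = 5 × 0.00730 × 3.00 × 10^8 / 5.47 × 10^6 ≈ 2.00
n = 2

2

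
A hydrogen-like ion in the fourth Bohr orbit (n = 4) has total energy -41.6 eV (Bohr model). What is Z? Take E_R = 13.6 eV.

E_n = −E_R Z²/n² ⇒ Z² = −E_n n²/E_R = 41.6 × 4² / 13.6 ≈ 48.94
Z = 7

7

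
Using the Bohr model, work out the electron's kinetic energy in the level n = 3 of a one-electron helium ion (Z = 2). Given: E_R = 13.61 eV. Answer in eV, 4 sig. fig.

6.049 eV

For a Coulomb orbit the virial theorem gives K = −E_n.
E_n = −E_R·Z²/n², so K = E_R·Z²/n² = 13.61 × 2²/3² = 6.049 eV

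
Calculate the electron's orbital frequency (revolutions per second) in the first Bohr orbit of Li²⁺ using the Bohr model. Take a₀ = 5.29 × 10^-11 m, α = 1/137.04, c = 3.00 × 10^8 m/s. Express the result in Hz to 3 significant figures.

5.93 × 10^16 Hz

r = n²a₀/Z = 1.76 × 10^-11 m, v = Zαc/n = 6.57 × 10^6 m/s
f = v/(2πr) = 5.93 × 10^16 Hz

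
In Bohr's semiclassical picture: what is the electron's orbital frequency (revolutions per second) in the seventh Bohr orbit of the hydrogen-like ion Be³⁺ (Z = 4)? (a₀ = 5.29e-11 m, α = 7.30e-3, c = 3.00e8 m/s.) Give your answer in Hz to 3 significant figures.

3.07e14 Hz

r = n²a₀/Z = 6.48e-10 m, v = Zαc/n = 1.25e6 m/s
f = v/(2πr) = 3.07e14 Hz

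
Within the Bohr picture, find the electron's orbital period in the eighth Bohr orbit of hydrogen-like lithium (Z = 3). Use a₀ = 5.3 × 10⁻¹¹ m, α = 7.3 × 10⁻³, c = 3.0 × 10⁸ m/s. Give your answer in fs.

8.7 fs

r = n²a₀/Z = 8²·5.3 × 10⁻¹¹/3 = 1.1 × 10⁻⁹ m
v = Zαc/n = 3·0.0073·3.0 × 10⁸/8 = 8.2 × 10⁵ m/s
T = 2πr/v = 8.7 × 10⁻¹⁵ s = 8.7 fs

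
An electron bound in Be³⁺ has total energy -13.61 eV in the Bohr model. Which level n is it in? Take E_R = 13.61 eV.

E_n = −E_R Z²/n² ⇒ n² = E_R Z²/(−E_n) = 13.61 × 4² / 13.61 ≈ 16.00
n = 4

4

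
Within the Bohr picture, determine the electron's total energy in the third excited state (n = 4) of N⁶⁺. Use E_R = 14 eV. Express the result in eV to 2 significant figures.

-43 eV

E_n = −E_R·Z²/n² = −14 × 7²/4² = -43 eV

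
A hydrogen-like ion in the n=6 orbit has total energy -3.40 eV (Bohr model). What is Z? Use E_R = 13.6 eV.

3

E_n = −E_R Z²/n² ⇒ Z² = −E_n n²/E_R = 3.40 × 6² / 13.6 ≈ 9.00
Z = 3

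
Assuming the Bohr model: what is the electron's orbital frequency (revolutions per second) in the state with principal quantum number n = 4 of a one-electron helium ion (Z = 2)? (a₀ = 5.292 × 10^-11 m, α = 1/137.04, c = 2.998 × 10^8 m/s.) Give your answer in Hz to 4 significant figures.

4.112 × 10^14 Hz

r = n²a₀/Z = 4.234 × 10^-10 m, v = Zαc/n = 1.094 × 10^6 m/s
f = v/(2πr) = 4.112 × 10^14 Hz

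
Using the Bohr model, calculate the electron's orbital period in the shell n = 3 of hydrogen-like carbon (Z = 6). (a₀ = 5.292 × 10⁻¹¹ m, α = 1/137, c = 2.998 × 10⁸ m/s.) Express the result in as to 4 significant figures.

114.0 as

r = n²a₀/Z = 3²·5.292 × 10⁻¹¹/6 = 7.938 × 10⁻¹¹ m
v = Zαc/n = 6·0.007299·2.998 × 10⁸/3 = 4.377 × 10⁶ m/s
T = 2πr/v = 1.140 × 10⁻¹⁶ s = 114.0 as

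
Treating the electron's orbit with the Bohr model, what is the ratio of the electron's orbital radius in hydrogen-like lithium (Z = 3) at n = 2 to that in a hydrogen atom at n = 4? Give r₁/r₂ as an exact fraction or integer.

r ∝ Z^-1 · n^2
r₁/r₂ = (3/1)^-1 · (2/4)^2 = 1/12

1/12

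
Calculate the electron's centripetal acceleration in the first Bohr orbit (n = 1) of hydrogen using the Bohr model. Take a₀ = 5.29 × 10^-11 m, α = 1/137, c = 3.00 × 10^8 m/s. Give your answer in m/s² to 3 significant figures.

9.06 × 10^22 m/s²

r = n²a₀/Z = 5.29 × 10^-11 m, v = Zαc/n = 2.19 × 10^6 m/s
a = v²/r = (2.19 × 10^6)² / 5.29 × 10^-11 = 9.06 × 10^22 m/s²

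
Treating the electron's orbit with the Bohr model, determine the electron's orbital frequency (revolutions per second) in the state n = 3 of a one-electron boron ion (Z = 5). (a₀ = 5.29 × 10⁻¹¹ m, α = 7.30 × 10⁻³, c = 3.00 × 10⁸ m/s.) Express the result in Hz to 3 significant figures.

r = n²a₀/Z = 9.52 × 10⁻¹¹ m, v = Zαc/n = 3.65 × 10⁶ m/s
f = v/(2πr) = 6.10 × 10¹⁵ Hz

6.10 × 10¹⁵ Hz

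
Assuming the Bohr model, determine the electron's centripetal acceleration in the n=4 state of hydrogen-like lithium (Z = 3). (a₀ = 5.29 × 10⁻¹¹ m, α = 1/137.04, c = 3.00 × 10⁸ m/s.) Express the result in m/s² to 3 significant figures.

r = n²a₀/Z = 2.82 × 10⁻¹⁰ m, v = Zαc/n = 1.64 × 10⁶ m/s
a = v²/r = (1.64 × 10⁶)² / 2.82 × 10⁻¹⁰ = 9.55 × 10²¹ m/s²

9.55 × 10²¹ m/s²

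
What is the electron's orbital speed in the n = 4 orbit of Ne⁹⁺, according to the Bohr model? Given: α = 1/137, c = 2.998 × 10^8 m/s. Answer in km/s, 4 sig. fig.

v_n = Zαc/n = 10 × 0.007299 × 2.998 × 10^8 / 4
    = 5471 km/s

5471 km/s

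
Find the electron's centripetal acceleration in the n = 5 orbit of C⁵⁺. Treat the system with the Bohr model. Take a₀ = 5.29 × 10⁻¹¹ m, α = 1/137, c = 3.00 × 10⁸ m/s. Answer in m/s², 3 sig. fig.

r = n²a₀/Z = 2.20 × 10⁻¹⁰ m, v = Zαc/n = 2.63 × 10⁶ m/s
a = v²/r = (2.63 × 10⁶)² / 2.20 × 10⁻¹⁰ = 3.13 × 10²² m/s²

3.13 × 10²² m/s²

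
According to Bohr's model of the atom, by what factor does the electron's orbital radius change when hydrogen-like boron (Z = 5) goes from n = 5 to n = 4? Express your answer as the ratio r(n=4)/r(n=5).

r ∝ Z^-1 · n^2; with Z fixed, r ∝ n^2.
r(n=4)/r(n=5) = (4/5)^2 = 16/25

16/25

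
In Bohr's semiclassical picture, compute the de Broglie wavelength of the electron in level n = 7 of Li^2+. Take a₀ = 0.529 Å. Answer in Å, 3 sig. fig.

7.76 Å

The Bohr quantisation condition is nλ = 2πr_n.
r_n = n²a₀/Z = 8.64 Å
λ = 2πr_n/n = 2π·8.64/7 = 7.76 Å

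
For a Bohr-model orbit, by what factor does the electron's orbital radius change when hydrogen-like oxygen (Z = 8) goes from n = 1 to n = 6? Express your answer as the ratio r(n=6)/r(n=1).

r ∝ Z^-1 · n^2; with Z fixed, r ∝ n^2.
r(n=6)/r(n=1) = (6/1)^2 = 36

36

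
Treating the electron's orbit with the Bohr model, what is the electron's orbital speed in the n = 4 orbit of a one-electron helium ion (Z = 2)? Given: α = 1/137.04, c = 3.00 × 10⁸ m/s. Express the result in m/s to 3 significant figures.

v_n = Zαc/n = 2 × 0.00730 × 3.00 × 10⁸ / 4
    = 1.09 × 10⁶ m/s

1.09 × 10⁶ m/s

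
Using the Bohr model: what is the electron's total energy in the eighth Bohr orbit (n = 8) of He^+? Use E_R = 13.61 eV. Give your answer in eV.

-0.8506 eV

E_n = −E_R·Z²/n² = −13.61 × 2²/8² = -0.8506 eV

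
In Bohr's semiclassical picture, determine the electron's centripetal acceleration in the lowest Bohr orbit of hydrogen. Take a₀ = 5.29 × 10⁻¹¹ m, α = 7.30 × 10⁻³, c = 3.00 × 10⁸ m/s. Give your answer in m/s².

r = n²a₀/Z = 5.29 × 10⁻¹¹ m, v = Zαc/n = 2.19 × 10⁶ m/s
a = v²/r = (2.19 × 10⁶)² / 5.29 × 10⁻¹¹ = 9.07 × 10²² m/s²

9.07 × 10²² m/s²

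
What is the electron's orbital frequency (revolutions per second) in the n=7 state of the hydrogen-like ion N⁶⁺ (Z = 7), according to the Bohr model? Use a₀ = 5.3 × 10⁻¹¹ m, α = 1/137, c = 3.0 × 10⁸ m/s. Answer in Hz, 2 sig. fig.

9.4 × 10¹⁴ Hz

r = n²a₀/Z = 3.7 × 10⁻¹⁰ m, v = Zαc/n = 2.2 × 10⁶ m/s
f = v/(2πr) = 9.4 × 10¹⁴ Hz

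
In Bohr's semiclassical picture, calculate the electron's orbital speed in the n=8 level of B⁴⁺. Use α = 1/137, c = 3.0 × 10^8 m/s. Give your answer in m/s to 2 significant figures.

1.4 × 10^6 m/s

v_n = Zαc/n = 5 × 0.0073 × 3.0 × 10^8 / 8
    = 1.4 × 10^6 m/s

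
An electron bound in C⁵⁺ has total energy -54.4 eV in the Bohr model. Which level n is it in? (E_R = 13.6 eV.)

E_n = −E_R Z²/n² ⇒ n² = E_R Z²/(−E_n) = 13.6 × 6² / 54.4 ≈ 9.00
n = 3

3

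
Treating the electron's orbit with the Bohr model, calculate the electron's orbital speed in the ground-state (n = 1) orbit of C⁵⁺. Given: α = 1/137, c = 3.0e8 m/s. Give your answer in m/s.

1.3e7 m/s

v_n = Zαc/n = 6 × 0.0073 × 3.0e8 / 1
    = 1.3e7 m/s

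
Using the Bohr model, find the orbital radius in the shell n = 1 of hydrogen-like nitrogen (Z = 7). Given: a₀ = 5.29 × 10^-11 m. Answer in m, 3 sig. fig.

7.56 × 10^-12 m

r_n = n²a₀/Z = 1² × 5.29 × 10^-11 / 7
    = 1 × 5.29 × 10^-11 / 7 = 7.56 × 10^-12 m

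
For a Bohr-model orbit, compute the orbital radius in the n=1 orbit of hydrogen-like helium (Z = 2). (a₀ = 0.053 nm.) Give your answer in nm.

0.026 nm

r_n = n²a₀/Z = 1² × 0.053 / 2
    = 1 × 0.053 / 2 = 0.026 nm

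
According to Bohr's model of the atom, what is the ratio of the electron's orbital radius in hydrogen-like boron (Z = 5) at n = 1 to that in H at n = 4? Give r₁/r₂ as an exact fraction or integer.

1/80

r ∝ Z^-1 · n^2
r₁/r₂ = (5/1)^-1 · (1/4)^2 = 1/80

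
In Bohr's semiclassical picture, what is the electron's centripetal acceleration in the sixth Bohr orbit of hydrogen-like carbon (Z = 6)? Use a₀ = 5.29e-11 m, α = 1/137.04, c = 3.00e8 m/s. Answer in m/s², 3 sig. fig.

r = n²a₀/Z = 3.17e-10 m, v = Zαc/n = 2.19e6 m/s
a = v²/r = (2.19e6)² / 3.17e-10 = 1.51e22 m/s²

1.51e22 m/s²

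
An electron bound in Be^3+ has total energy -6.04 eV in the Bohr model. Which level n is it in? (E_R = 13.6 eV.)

E_n = −E_R Z²/n² ⇒ n² = E_R Z²/(−E_n) = 13.6 × 4² / 6.04 ≈ 36.03
n = 6

6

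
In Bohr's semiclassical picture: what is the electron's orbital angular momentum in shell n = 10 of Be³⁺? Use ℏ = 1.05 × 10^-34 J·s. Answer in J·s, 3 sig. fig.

1.05 × 10^-33 J·s

L_n = nℏ = 10 × 1.05 × 10^-34 = 1.05 × 10^-33 J·s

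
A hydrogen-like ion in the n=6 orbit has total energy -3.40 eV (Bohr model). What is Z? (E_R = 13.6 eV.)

E_n = −E_R Z²/n² ⇒ Z² = −E_n n²/E_R = 3.40 × 6² / 13.6 ≈ 9.00
Z = 3

3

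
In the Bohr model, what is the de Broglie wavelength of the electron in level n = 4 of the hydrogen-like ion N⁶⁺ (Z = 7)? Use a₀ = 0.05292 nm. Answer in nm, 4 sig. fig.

The Bohr quantisation condition is nλ = 2πr_n.
r_n = n²a₀/Z = 0.1210 nm
λ = 2πr_n/n = 2π·0.1210/4 = 0.1900 nm

0.1900 nm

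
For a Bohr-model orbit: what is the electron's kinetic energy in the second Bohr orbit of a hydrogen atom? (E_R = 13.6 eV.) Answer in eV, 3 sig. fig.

For a Coulomb orbit the virial theorem gives K = −E_n.
E_n = −E_R·Z²/n², so K = E_R·Z²/n² = 13.6 × 1²/2² = 3.40 eV

3.40 eV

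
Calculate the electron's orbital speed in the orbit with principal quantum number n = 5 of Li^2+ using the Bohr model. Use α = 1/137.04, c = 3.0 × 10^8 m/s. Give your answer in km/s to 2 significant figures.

v_n = Zαc/n = 3 × 0.0073 × 3.0 × 10^8 / 5
    = 1300 km/s

1300 km/s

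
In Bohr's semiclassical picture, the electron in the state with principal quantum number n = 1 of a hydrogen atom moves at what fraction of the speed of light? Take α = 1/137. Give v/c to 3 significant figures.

v_n = Zαc/n, so v/c = Zα/n = 1 × 0.00730 / 1 = 0.00730

0.00730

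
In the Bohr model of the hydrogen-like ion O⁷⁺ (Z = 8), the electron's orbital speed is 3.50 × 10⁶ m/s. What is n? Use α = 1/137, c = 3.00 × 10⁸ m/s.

5

v_n = Zαc/n ⇒ n = Zαc/v = 8 × 0.00730 × 3.00 × 10⁸ / 3.50 × 10⁶ ≈ 5.01
n = 5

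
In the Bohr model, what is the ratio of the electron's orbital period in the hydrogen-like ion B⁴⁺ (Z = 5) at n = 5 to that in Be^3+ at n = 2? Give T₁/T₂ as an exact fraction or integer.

10

T ∝ Z^-2 · n^3
T₁/T₂ = (5/4)^-2 · (5/2)^3 = 10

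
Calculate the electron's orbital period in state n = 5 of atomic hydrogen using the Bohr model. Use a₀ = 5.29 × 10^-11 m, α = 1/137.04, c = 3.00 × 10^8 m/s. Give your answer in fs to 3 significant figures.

r = n²a₀/Z = 5²·5.29 × 10^-11/1 = 1.32 × 10^-9 m
v = Zαc/n = 1·0.00730·3.00 × 10^8/5 = 4.38 × 10^5 m/s
T = 2πr/v = 1.90 × 10^-14 s = 19.0 fs

19.0 fs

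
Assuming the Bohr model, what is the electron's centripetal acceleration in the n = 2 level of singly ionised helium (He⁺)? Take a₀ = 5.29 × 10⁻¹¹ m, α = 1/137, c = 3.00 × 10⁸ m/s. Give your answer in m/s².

r = n²a₀/Z = 1.06 × 10⁻¹⁰ m, v = Zαc/n = 2.19 × 10⁶ m/s
a = v²/r = (2.19 × 10⁶)² / 1.06 × 10⁻¹⁰ = 4.53 × 10²² m/s²

4.53 × 10²² m/s²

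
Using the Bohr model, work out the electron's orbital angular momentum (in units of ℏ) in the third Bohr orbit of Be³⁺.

3

L_n = nℏ, so L/ℏ = n = 3.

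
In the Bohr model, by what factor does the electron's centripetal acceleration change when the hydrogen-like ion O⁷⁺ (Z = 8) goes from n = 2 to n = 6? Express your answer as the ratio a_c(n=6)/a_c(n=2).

a_c ∝ Z^3 · n^-4; with Z fixed, a_c ∝ n^-4.
a_c(n=6)/a_c(n=2) = (6/2)^-4 = 1/81

1/81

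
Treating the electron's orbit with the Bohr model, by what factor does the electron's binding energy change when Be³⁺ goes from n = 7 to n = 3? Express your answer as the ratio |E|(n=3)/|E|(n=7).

49/9

|E| ∝ Z^2 · n^-2; with Z fixed, |E| ∝ n^-2.
|E|(n=3)/|E|(n=7) = (3/7)^-2 = 49/9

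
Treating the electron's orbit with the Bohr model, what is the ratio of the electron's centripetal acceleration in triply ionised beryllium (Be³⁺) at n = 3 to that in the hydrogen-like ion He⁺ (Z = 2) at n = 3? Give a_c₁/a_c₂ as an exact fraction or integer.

a_c ∝ Z^3 · n^-4
a_c₁/a_c₂ = (4/2)^3 · (3/3)^-4 = 8

8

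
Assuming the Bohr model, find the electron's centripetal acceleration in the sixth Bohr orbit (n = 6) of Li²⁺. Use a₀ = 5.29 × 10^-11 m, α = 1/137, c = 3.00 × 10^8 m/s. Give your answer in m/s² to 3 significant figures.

r = n²a₀/Z = 6.35 × 10^-10 m, v = Zαc/n = 1.09 × 10^6 m/s
a = v²/r = (1.09 × 10^6)² / 6.35 × 10^-10 = 1.89 × 10^21 m/s²

1.89 × 10^21 m/s²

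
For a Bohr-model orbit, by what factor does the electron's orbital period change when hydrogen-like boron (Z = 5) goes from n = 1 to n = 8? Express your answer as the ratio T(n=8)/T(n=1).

512

T ∝ Z^-2 · n^3; with Z fixed, T ∝ n^3.
T(n=8)/T(n=1) = (8/1)^3 = 512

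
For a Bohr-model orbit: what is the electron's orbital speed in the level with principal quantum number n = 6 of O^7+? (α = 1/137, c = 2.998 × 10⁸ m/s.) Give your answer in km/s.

v_n = Zαc/n = 8 × 0.007299 × 2.998 × 10⁸ / 6
    = 2918 km/s

2918 km/s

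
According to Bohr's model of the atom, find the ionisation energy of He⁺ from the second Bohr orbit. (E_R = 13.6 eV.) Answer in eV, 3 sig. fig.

13.6 eV

E_n = −E_R·Z²/n² = −13.6 × 2²/2² eV = -13.6 eV
Ionisation energy = −E_n = 13.6 eV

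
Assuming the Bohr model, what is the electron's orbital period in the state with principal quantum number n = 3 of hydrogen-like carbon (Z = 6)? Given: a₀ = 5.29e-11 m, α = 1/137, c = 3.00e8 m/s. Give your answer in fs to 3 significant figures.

r = n²a₀/Z = 3²·5.29e-11/6 = 7.94e-11 m
v = Zαc/n = 6·0.00730·3.00e8/3 = 4.38e6 m/s
T = 2πr/v = 1.14e-16 s = 0.114 fs

0.114 fs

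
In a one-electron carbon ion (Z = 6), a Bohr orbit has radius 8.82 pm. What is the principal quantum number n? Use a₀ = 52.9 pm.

r_n = n²a₀/Z ⇒ n² = rZ/a₀ = 8.82 × 6 / 52.9 ≈ 1.00
n = 1

1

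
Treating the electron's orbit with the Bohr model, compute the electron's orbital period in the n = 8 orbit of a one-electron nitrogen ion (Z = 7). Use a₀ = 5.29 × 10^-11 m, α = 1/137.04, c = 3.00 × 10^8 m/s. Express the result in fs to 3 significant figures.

1.59 fs

r = n²a₀/Z = 8²·5.29 × 10^-11/7 = 4.84 × 10^-10 m
v = Zαc/n = 7·0.00730·3.00 × 10^8/8 = 1.92 × 10^6 m/s
T = 2πr/v = 1.59 × 10^-15 s = 1.59 fs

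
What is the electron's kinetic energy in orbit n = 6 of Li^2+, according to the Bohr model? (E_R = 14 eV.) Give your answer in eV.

For a Coulomb orbit the virial theorem gives K = −E_n.
E_n = −E_R·Z²/n², so K = E_R·Z²/n² = 14 × 3²/6² = 3.5 eV

3.5 eV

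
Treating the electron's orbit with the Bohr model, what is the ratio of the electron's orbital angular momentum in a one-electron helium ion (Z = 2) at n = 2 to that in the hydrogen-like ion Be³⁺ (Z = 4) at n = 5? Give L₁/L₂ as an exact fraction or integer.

2/5

L = nℏ is independent of Z.
L₁/L₂ = n₁/n₂ = 2/5 = 2/5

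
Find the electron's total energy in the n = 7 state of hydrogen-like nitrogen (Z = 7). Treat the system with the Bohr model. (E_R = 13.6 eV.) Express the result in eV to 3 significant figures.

E_n = −E_R·Z²/n² = −13.6 × 7²/7² = -13.6 eV

-13.6 eV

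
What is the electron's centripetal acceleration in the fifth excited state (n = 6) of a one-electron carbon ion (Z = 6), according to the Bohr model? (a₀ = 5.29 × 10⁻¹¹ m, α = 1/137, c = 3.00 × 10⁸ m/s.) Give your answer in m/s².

1.51 × 10²² m/s²

r = n²a₀/Z = 3.17 × 10⁻¹⁰ m, v = Zαc/n = 2.19 × 10⁶ m/s
a = v²/r = (2.19 × 10⁶)² / 3.17 × 10⁻¹⁰ = 1.51 × 10²² m/s²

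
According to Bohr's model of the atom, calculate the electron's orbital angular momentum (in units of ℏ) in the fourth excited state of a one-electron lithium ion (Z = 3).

5

L_n = nℏ, so L/ℏ = n = 5.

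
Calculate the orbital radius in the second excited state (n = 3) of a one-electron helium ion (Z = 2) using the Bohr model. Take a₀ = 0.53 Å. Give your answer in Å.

r_n = n²a₀/Z = 3² × 0.53 / 2
    = 9 × 0.53 / 2 = 2.4 Å

2.4 Å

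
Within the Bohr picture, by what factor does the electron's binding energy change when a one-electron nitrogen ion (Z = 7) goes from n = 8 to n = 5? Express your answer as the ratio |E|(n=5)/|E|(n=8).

64/25

|E| ∝ Z^2 · n^-2; with Z fixed, |E| ∝ n^-2.
|E|(n=5)/|E|(n=8) = (5/8)^-2 = 64/25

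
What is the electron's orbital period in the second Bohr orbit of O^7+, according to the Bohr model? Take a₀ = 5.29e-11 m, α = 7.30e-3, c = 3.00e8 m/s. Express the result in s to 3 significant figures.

1.90e-17 s

r = n²a₀/Z = 2²·5.29e-11/8 = 2.65e-11 m
v = Zαc/n = 8·0.00730·3.00e8/2 = 8.76e6 m/s
T = 2πr/v = 1.90e-17 s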